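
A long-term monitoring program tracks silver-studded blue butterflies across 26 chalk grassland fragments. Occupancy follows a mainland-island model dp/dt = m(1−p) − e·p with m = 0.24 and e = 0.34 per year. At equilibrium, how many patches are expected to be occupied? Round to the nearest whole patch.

p* = m/(m+e) = 0.24/0.5800 = 0.4138.
Expected occupied patches = N × p* = 26 × 0.4138 = 10.76 ≈ 11.

11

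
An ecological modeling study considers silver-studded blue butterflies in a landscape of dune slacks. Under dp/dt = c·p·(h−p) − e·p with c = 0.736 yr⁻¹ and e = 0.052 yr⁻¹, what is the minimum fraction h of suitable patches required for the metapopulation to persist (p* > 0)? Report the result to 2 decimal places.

p* = h − e/c is positive only when h > e/c.
h_min = e/c = 0.052/0.736 = 0.0707.

0.07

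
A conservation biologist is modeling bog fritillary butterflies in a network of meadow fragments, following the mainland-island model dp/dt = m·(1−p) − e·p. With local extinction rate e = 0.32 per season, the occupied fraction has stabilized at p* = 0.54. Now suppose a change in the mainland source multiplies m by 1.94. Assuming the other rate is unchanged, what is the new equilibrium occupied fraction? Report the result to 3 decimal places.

0.695

Balance m(1−p*) = e·p* gives m = e·p*/(1−p*) = 0.32×0.54000/0.46000 = 0.37565.
New p* = m/(m+e) = 0.72876/(0.72876+0.32000) = 0.69488.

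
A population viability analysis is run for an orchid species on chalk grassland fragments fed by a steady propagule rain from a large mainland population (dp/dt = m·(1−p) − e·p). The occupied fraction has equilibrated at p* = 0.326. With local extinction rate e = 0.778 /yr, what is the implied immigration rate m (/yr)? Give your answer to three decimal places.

0.376

At equilibrium m(1−p*) = e·p*, so m = e·p*/(1−p*).
m = 0.778 × 0.326 / 0.6740 = 0.2536/0.6740 = 0.3763.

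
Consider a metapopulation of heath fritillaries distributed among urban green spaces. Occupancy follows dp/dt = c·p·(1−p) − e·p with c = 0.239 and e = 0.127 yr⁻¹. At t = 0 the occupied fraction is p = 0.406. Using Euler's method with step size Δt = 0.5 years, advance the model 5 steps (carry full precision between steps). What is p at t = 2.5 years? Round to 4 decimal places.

0.4200

Update rule: p ← p + [c·p·(1−p) − e·p]·Δt with Δt = 0.5.
p: 0.40600 → 0.40904  (Δp = +0.00304)
p: 0.40904 → 0.41195  (Δp = +0.00291)
p: 0.41195 → 0.41474  (Δp = +0.00279)
p: 0.41474 → 0.41741  (Δp = +0.00267)
p: 0.41741 → 0.41996  (Δp = +0.00255)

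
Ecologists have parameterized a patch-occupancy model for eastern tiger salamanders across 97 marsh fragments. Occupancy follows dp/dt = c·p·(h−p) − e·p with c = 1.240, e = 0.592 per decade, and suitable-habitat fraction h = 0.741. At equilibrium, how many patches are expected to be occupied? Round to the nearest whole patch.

p* = h − e/c = 0.741 − 0.4774 = 0.2636.
Expected occupied patches = N × p* = 97 × 0.2636 = 25.57 ≈ 26.

26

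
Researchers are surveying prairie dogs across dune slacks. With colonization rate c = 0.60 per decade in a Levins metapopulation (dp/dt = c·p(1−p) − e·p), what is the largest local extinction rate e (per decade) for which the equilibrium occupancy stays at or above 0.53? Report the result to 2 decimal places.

1 − e/c ≥ 0.53 ⇒ e ≤ c(1 − 0.53) = 0.60 × 0.4700.
e_max = 0.2820.

0.28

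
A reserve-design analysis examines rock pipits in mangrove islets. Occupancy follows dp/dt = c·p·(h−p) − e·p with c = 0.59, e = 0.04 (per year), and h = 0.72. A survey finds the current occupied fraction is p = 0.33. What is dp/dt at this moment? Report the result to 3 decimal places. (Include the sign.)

0.063

Colonization term: c·p·(h−p) = 0.59×0.33×0.3900 = 0.07593.
Extinction term: e·p = 0.01320.
dp/dt = 0.07593 − 0.01320 = 0.06273.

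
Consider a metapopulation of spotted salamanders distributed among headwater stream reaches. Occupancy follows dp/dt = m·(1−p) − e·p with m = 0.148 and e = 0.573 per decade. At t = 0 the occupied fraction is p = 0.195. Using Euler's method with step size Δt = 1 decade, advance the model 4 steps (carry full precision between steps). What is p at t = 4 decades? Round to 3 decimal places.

Update rule: p ← p + [m·(1−p) − e·p]·Δt with Δt = 1.
t = 1: p = 0.19500 + (+0.00740) = 0.20241
t = 2: p = 0.20241 + (+0.00207) = 0.20447
t = 3: p = 0.20447 + (+0.00058) = 0.20505
t = 4: p = 0.20505 + (+0.00016) = 0.20521

0.205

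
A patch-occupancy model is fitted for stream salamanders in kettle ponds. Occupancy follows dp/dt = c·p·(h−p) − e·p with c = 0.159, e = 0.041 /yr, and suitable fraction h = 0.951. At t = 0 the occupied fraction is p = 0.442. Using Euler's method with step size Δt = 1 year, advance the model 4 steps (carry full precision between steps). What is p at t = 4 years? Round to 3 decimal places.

0.509

Update rule: p ← p + [c·p·(h−p) − e·p]·Δt with Δt = 1.
p: 0.44200 → 0.45965  (Δp = +0.01765)
p: 0.45965 → 0.47671  (Δp = +0.01706)
p: 0.47671 → 0.49312  (Δp = +0.01640)
p: 0.49312 → 0.50880  (Δp = +0.01568)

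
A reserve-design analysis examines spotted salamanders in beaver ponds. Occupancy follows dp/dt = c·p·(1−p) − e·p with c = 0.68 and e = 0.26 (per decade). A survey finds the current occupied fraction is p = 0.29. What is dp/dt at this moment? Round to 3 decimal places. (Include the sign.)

Colonization term: c·p·(1−p) = 0.68×0.29×0.7100 = 0.14001.
Extinction term: e·p = 0.07540.
dp/dt = 0.14001 − 0.07540 = 0.06461.

0.065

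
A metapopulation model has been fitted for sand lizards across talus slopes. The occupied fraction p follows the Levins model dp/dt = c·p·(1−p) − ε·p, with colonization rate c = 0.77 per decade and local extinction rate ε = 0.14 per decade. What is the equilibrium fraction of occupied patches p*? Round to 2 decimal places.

Setting dp/dt = 0 and dividing through by p* gives c·(1−p*) = ε.
So p* = 1 − ε/c = 1 − 0.14/0.77 = 1 − 0.1818 = 0.8182.

0.82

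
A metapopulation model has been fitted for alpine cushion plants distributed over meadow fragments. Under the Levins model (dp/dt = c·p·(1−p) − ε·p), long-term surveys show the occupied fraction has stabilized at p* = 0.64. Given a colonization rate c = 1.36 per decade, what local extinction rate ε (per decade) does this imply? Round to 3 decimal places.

0.490

At equilibrium c(1−p*) = ε.
ε = 1.36 × (1 − 0.64) = 1.36 × 0.3600 = 0.4896.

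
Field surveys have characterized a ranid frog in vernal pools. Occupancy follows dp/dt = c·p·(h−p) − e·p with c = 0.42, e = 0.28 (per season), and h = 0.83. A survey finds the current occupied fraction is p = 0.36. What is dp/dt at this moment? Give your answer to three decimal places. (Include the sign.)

-0.030

Colonization term: c·p·(h−p) = 0.42×0.36×0.4700 = 0.07106.
Extinction term: e·p = 0.10080.
dp/dt = 0.07106 − 0.10080 = -0.02974.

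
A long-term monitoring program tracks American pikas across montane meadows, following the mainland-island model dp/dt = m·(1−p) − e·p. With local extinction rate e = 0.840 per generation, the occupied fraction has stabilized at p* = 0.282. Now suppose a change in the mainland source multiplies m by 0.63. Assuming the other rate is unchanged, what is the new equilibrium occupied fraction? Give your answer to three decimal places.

0.198

Balance m(1−p*) = e·p* gives m = e·p*/(1−p*) = 0.840×0.28200/0.71800 = 0.32992.
New p* = m/(m+e) = 0.20785/(0.20785+0.84000) = 0.19836.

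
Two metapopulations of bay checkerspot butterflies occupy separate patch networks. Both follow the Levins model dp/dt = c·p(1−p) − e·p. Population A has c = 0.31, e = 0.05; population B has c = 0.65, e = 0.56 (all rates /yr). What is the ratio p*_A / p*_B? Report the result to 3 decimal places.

A: p*_A = 1 − 0.05/0.31 = 0.8387.
B: p*_B = 1 − 0.56/0.65 = 0.1385.
p*_A / p*_B = 0.8387/0.1385 = 6.0573.

6.057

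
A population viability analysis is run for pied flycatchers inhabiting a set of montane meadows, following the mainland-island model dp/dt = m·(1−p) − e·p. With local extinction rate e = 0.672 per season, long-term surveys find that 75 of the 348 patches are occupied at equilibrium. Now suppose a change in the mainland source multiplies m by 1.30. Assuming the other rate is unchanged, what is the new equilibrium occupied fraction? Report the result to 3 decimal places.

Observed p* = 75/348 = 0.21552.
Balance m(1−p*) = e·p* gives m = e·p*/(1−p*) = 0.672×0.21552/0.78448 = 0.18462.
New p* = m/(m+e) = 0.24001/(0.24001+0.67200) = 0.26317.

0.263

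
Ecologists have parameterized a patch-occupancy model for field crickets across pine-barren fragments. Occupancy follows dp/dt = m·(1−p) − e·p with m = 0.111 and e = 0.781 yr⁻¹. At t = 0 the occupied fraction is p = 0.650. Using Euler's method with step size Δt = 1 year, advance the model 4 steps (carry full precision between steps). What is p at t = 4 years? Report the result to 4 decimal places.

Update rule: p ← p + [m·(1−p) − e·p]·Δt with Δt = 1.
step 1: Δp = -0.46880, p = 0.18120
step 2: Δp = -0.05063, p = 0.13057
step 3: Δp = -0.00547, p = 0.12510
step 4: Δp = -0.00059, p = 0.12451

0.1245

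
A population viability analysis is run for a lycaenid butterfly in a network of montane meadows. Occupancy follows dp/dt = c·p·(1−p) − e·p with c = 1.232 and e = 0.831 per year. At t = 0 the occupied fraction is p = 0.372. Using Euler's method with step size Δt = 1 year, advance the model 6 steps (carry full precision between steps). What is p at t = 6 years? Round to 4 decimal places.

Update rule: p ← p + [c·p·(1−p) − e·p]·Δt with Δt = 1.
  1  |  dp/dt·Δt = -0.021317  |  p_1 = 0.350683
  2  |  dp/dt·Δt = -0.010886  |  p_2 = 0.339797
  3  |  dp/dt·Δt = -0.005991  |  p_3 = 0.333807
  4  |  dp/dt·Δt = -0.003421  |  p_4 = 0.330385
  5  |  dp/dt·Δt = -0.001994  |  p_5 = 0.328391
  6  |  dp/dt·Δt = -0.001175  |  p_6 = 0.327216

0.3272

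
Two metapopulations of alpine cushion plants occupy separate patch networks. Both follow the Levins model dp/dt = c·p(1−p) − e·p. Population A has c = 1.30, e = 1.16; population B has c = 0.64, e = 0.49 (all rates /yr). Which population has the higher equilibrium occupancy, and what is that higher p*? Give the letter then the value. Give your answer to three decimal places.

A: p*_A = 1 − 1.16/1.30 = 0.1077.
B: p*_B = 1 − 0.49/0.64 = 0.2344.
B is higher at 0.2344.

B, 0.234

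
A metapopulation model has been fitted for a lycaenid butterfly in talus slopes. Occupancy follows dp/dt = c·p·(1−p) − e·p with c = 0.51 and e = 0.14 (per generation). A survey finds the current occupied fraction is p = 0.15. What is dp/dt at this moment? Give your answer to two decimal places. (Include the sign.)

0.04

Colonization term: c·p·(1−p) = 0.51×0.15×0.8500 = 0.06502.
Extinction term: e·p = 0.02100.
dp/dt = 0.06502 − 0.02100 = 0.04402.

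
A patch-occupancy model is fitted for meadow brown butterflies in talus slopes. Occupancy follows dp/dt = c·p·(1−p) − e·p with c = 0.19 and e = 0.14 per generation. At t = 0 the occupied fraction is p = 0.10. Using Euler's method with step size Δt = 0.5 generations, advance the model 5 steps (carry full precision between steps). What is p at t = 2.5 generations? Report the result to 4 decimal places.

0.1078

Update rule: p ← p + [c·p·(1−p) − e·p]·Δt with Δt = 0.5.
  1  |  dp/dt·Δt = +0.001550  |  p_1 = 0.101550
  2  |  dp/dt·Δt = +0.001559  |  p_2 = 0.103109
  3  |  dp/dt·Δt = +0.001568  |  p_3 = 0.104677
  4  |  dp/dt·Δt = +0.001576  |  p_4 = 0.106253
  5  |  dp/dt·Δt = +0.001584  |  p_5 = 0.107837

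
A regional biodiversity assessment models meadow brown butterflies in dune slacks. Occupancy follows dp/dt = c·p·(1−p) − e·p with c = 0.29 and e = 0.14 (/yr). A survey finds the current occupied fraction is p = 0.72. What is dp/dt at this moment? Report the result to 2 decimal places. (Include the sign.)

-0.04

Colonization term: c·p·(1−p) = 0.29×0.72×0.2800 = 0.05846.
Extinction term: e·p = 0.10080.
dp/dt = 0.05846 − 0.10080 = -0.04234.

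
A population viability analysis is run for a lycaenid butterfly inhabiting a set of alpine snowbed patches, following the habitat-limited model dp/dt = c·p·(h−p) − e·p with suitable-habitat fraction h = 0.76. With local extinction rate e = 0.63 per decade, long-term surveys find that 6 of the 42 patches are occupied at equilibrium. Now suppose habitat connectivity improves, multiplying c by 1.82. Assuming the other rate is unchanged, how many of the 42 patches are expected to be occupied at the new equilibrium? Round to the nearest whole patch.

Observed p* = 6/42 = 0.14286.
Balance c(h−p*) = e gives c = e/(0.76 − 0.14286) = 0.63/0.61714 = 1.02084.
New p* = 0.76 − e/c = 0.76 − 0.63000/1.85793 = 0.42091.
Expected occupied = 42 × 0.42091 = 17.68 ≈ 18.

18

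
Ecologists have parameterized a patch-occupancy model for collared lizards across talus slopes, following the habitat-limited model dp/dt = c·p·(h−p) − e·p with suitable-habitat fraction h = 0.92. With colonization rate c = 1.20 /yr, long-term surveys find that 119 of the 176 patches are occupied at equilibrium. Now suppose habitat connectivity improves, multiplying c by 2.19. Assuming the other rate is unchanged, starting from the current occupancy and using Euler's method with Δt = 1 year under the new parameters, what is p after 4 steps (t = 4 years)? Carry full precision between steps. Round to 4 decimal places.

Observed p* = 119/176 = 0.67614.
Balance c(h−p*) = e gives e = 1.20×(0.92 − 0.67614) = 0.29264.
Starting from p₀ = 0.67614; update p ← p + (dp/dt)·Δt with the new parameters.
step 1: Δp = +0.23546, p = 0.91159
step 2: Δp = -0.24662, p = 0.66497
step 3: Δp = +0.25108, p = 0.91605
step 4: Δp = -0.25856, p = 0.65749

0.6575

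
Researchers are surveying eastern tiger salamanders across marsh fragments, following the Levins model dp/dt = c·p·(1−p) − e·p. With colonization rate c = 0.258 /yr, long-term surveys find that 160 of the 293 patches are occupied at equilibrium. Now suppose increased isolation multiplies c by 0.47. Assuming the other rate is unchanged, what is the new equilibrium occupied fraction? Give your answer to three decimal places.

0.034

Observed p* = 160/293 = 0.54608.
Balance c(1−p*) = e gives e = 0.258×(1 − 0.54608) = 0.11711.
New p* = 1 − e/c = 1 − 0.11711/0.12126 = 0.03422.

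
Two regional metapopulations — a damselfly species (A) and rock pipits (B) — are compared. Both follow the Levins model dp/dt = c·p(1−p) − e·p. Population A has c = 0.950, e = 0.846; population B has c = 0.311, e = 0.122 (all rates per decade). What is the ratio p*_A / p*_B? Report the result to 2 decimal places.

0.18

A: p*_A = 1 − 0.846/0.950 = 0.1095.
B: p*_B = 1 − 0.122/0.311 = 0.6077.
p*_A / p*_B = 0.1095/0.6077 = 0.1801.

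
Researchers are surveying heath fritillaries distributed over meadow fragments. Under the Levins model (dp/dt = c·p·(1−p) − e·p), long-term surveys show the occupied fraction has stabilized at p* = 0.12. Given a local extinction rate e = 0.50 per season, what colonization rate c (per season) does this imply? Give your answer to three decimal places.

0.568

At equilibrium c(1−p*) = e, so c = e/(1−p*).
c = 0.50/(1 − 0.12) = 0.50/0.8800 = 0.5682.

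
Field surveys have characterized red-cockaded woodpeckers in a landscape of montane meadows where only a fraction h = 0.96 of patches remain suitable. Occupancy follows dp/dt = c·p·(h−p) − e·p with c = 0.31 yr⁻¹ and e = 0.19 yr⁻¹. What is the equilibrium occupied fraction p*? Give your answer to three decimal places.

0.347

Setting dp/dt = 0 and dividing by p* gives c·(h−p*) = e.
So p* = h − e/c = 0.96 − 0.19/0.31 = 0.96 − 0.6129 = 0.3471.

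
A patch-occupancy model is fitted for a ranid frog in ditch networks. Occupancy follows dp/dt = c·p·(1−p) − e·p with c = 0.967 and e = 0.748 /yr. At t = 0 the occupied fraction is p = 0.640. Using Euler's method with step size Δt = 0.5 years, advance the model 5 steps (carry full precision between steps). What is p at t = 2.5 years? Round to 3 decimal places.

0.339

Update rule: p ← p + [c·p·(1−p) − e·p]·Δt with Δt = 0.5.
step 1: Δp = -0.12796, p = 0.51204
step 2: Δp = -0.07070, p = 0.44134
step 3: Δp = -0.04585, p = 0.39549
step 4: Δp = -0.03232, p = 0.36317
step 5: Δp = -0.02400, p = 0.33917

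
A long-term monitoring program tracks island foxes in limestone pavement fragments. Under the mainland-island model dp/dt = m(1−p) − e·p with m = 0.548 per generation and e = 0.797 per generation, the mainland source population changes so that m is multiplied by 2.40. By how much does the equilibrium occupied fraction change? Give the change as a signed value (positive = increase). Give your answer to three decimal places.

Before: p* = 0.548/(0.548+0.797) = 0.4074.
After: m = 1.3152, e = 0.797; p* = 1.3152/2.1122 = 0.6227.
Δp* = 0.6227 − 0.4074 = +0.2152.

0.215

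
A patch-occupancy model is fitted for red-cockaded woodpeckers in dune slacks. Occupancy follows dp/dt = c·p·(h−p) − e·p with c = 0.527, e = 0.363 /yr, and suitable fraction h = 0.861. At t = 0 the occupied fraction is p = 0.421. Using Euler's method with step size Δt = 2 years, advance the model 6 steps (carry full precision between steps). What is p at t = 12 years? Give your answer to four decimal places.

Update rule: p ← p + [c·p·(h−p) − e·p]·Δt with Δt = 2.
  1  |  dp/dt·Δt = -0.110403  |  p_1 = 0.310597
  2  |  dp/dt·Δt = -0.045308  |  p_2 = 0.265289
  3  |  dp/dt·Δt = -0.026030  |  p_3 = 0.239258
  4  |  dp/dt·Δt = -0.016912  |  p_4 = 0.222347
  5  |  dp/dt·Δt = -0.011753  |  p_5 = 0.210593
  6  |  dp/dt·Δt = -0.008523  |  p_6 = 0.202070

0.2021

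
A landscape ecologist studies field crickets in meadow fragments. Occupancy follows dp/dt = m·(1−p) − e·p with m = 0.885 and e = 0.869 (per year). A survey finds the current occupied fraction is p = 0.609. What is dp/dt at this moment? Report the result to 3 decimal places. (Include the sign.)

Colonization term: m·(1−p) = 0.885×0.3910 = 0.34604.
Extinction term: e·p = 0.52922.
dp/dt = 0.34604 − 0.52922 = -0.18319.

-0.183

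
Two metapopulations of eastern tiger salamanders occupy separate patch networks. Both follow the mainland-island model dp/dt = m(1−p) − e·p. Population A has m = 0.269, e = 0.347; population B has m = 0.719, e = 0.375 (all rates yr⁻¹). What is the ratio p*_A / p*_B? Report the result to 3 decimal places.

A: p*_A = m/(m+e) = 0.269/0.6160 = 0.4367.
B: p*_B = 0.719/1.0940 = 0.6572.
p*_A / p*_B = 0.4367/0.6572 = 0.6644.

0.664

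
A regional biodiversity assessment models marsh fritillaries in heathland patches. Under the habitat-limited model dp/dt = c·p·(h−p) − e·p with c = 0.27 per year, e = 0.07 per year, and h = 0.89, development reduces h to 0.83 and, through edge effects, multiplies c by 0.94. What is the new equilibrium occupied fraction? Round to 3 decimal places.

0.554

Before: p* = h − e/c = 0.89 − 0.07/0.27 = 0.89 − 0.2593 = 0.6307.
After: c = 0.2538, e = 0.07, h = 0.83; p* = 0.83 − 0.07/0.2538 = 0.5542.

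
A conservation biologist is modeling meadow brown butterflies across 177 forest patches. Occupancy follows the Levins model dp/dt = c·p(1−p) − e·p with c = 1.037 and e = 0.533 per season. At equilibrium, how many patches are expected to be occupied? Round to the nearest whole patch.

p* = 1 − e/c = 1 − 0.533/1.037 = 0.4860.
Expected occupied patches = N × p* = 177 × 0.4860 = 86.03 ≈ 86.

86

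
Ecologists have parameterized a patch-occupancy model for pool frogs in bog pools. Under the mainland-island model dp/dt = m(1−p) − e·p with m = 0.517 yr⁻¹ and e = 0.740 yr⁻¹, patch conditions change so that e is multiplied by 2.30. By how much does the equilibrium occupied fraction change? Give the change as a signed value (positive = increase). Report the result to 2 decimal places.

Before: p* = 0.517/(0.517+0.740) = 0.4113.
After: m = 0.517, e = 1.702; p* = 0.517/2.2190 = 0.2330.
Δp* = 0.2330 − 0.4113 = -0.1783.

-0.18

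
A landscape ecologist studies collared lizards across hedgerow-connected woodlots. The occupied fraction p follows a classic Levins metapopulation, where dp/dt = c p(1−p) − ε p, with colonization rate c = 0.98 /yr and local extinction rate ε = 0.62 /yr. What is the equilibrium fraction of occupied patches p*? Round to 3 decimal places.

0.367

Setting dp/dt = 0 and dividing through by p* gives c·(1−p*) = ε.
So p* = 1 − ε/c = 1 − 0.62/0.98 = 1 − 0.6327 = 0.3673.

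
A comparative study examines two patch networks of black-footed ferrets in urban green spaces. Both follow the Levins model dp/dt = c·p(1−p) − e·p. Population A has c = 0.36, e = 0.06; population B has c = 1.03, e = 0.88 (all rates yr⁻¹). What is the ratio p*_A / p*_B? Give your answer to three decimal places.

A: p*_A = 1 − 0.06/0.36 = 0.8333.
B: p*_B = 1 − 0.88/1.03 = 0.1456.
p*_A / p*_B = 0.8333/0.1456 = 5.7222.

5.722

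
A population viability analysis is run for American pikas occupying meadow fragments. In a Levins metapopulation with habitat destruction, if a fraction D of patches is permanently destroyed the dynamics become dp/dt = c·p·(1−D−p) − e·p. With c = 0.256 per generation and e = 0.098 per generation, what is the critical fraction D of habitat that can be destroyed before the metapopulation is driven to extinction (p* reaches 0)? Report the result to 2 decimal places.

The nontrivial equilibrium is p* = (1−D) − e/c; extinction occurs when this hits zero.
So D_crit = 1 − e/c = 1 − 0.098/0.256 = 1 − 0.3828 = 0.6172.
This equals the undisturbed p*, a classic result of Lande's extension.

0.62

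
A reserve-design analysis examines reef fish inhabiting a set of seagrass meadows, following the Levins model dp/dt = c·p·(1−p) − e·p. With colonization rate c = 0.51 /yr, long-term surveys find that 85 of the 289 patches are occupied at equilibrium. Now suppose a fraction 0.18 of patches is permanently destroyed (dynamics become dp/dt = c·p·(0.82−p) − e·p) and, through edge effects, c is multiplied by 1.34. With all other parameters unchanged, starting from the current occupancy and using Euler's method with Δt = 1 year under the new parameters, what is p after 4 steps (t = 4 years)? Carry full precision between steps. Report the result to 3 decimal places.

0.294

Observed p* = 85/289 = 0.29412.
Balance c(1−p*) = e gives e = 0.51×(1 − 0.29412) = 0.36000.
Starting from p₀ = 0.29412; update p ← p + (dp/dt)·Δt with the new parameters.
t = 1: p = 0.29412 + (-0.00018) = 0.29394
t = 2: p = 0.29394 + (-0.00014) = 0.29379
t = 3: p = 0.29379 + (-0.00011) = 0.29368
t = 4: p = 0.29368 + (-0.00009) = 0.29359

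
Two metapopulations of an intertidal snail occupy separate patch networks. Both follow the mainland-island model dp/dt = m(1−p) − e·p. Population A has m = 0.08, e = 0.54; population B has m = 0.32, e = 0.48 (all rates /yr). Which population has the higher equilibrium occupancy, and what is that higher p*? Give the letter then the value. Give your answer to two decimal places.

B, 0.40

A: p*_A = m/(m+e) = 0.08/0.6200 = 0.1290.
B: p*_B = 0.32/0.8000 = 0.4000.
B is higher at 0.4000.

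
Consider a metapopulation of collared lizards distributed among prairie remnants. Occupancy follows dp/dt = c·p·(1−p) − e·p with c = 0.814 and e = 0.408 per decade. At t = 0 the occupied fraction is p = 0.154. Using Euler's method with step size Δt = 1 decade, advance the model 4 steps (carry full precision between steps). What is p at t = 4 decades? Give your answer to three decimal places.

Update rule: p ← p + [c·p·(1−p) − e·p]·Δt with Δt = 1.
step 1: Δp = +0.04322, p = 0.19722
step 2: Δp = +0.04841, p = 0.24563
step 3: Δp = +0.05061, p = 0.29624
step 4: Δp = +0.04884, p = 0.34508

0.345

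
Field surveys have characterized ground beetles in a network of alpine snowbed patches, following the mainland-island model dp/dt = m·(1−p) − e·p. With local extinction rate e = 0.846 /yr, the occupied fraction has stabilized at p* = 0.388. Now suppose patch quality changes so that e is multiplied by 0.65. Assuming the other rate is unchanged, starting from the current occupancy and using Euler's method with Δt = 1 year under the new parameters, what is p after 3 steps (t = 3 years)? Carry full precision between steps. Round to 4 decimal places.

0.4938

Balance m(1−p*) = e·p* gives m = e·p*/(1−p*) = 0.846×0.38800/0.61200 = 0.53635.
Starting from p₀ = 0.38800; update p ← p + (dp/dt)·Δt with the new parameters.
t = 1: p = 0.38800 + (+0.11489) = 0.50289
t = 2: p = 0.50289 + (-0.00991) = 0.49298
t = 3: p = 0.49298 + (+0.00085) = 0.49383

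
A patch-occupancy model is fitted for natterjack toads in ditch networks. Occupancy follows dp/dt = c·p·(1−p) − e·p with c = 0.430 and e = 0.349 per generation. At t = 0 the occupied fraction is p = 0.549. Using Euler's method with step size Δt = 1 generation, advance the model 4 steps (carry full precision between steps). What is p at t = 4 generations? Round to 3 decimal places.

0.341

Update rule: p ← p + [c·p·(1−p) − e·p]·Δt with Δt = 1.
p: 0.54900 → 0.46387  (Δp = -0.08513)
p: 0.46387 → 0.40892  (Δp = -0.05495)
p: 0.40892 → 0.37014  (Δp = -0.03878)
p: 0.37014 → 0.34121  (Δp = -0.02893)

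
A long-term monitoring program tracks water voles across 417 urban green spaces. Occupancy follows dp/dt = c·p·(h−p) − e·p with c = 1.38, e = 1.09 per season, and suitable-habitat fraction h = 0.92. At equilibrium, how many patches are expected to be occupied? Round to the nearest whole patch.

54

p* = h − e/c = 0.92 − 0.7899 = 0.1301.
Expected occupied patches = N × p* = 417 × 0.1301 = 54.27 ≈ 54.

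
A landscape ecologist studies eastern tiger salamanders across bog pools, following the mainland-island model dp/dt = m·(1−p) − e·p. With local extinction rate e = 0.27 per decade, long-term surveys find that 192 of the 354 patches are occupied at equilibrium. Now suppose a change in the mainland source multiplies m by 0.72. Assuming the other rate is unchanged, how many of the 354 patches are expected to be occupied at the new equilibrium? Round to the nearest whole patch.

Observed p* = 192/354 = 0.54237.
Balance m(1−p*) = e·p* gives m = e·p*/(1−p*) = 0.27×0.54237/0.45763 = 0.32000.
New p* = m/(m+e) = 0.23040/(0.23040+0.27000) = 0.46043.
Expected occupied = 354 × 0.46043 = 162.99 ≈ 163.

163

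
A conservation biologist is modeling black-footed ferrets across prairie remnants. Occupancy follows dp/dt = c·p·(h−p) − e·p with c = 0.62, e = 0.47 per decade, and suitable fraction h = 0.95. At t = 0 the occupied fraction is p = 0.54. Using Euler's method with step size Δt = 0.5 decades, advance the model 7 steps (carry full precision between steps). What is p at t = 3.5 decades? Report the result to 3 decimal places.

Update rule: p ← p + [c·p·(h−p) − e·p]·Δt with Δt = 0.5.
step 1: Δp = -0.05827, p = 0.48173
step 2: Δp = -0.04328, p = 0.43846
step 3: Δp = -0.03351, p = 0.40495
step 4: Δp = -0.02674, p = 0.37821
step 5: Δp = -0.02184, p = 0.35637
step 6: Δp = -0.01817, p = 0.33820
step 7: Δp = -0.01534, p = 0.32287

0.323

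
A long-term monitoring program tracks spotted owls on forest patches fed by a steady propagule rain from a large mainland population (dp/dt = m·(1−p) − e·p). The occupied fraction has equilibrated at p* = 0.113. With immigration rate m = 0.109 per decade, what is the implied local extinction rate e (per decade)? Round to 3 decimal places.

At equilibrium m(1−p*) = e·p*, so e = m(1−p*)/p*.
e = 0.109 × 0.8870 / 0.113 = 0.8556.

0.856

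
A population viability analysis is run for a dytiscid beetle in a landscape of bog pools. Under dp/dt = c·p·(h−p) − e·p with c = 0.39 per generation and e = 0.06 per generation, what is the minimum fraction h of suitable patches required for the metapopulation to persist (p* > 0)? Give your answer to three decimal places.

0.154

p* = h − e/c is positive only when h > e/c.
h_min = e/c = 0.06/0.39 = 0.1538.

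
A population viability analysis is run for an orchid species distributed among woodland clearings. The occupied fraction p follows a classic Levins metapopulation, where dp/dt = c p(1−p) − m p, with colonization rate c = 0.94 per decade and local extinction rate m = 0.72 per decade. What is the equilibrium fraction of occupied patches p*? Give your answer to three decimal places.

Setting dp/dt = 0 and dividing through by p* gives c·(1−p*) = m.
So p* = 1 − m/c = 1 − 0.72/0.94 = 1 − 0.7660 = 0.2340.

0.234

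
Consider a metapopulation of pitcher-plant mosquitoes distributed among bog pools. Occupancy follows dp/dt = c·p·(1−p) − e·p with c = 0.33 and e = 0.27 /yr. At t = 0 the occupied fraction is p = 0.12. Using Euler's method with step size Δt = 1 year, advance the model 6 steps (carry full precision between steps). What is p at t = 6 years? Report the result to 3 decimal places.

0.134

Update rule: p ← p + [c·p·(1−p) − e·p]·Δt with Δt = 1.
  1  |  dp/dt·Δt = +0.002448  |  p_1 = 0.122448
  2  |  dp/dt·Δt = +0.002399  |  p_2 = 0.124847
  3  |  dp/dt·Δt = +0.002347  |  p_3 = 0.127194
  4  |  dp/dt·Δt = +0.002293  |  p_4 = 0.129487
  5  |  dp/dt·Δt = +0.002236  |  p_5 = 0.131723
  6  |  dp/dt·Δt = +0.002178  |  p_6 = 0.133901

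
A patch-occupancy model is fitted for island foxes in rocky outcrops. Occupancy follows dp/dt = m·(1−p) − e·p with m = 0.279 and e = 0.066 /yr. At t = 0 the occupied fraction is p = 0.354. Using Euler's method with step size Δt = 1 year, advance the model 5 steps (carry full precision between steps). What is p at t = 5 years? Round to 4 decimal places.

Update rule: p ← p + [m·(1−p) − e·p]·Δt with Δt = 1.
p: 0.35400 → 0.51087  (Δp = +0.15687)
p: 0.51087 → 0.61362  (Δp = +0.10275)
p: 0.61362 → 0.68092  (Δp = +0.06730)
p: 0.68092 → 0.72500  (Δp = +0.04408)
p: 0.72500 → 0.75388  (Δp = +0.02887)

0.7539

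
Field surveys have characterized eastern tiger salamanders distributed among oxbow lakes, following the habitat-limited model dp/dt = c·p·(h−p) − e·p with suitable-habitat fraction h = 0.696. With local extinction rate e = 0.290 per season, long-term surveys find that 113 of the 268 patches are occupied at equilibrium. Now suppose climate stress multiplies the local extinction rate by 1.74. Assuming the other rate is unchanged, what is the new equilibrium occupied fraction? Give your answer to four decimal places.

0.2186

Observed p* = 113/268 = 0.42164.
Balance c(h−p*) = e gives c = e/(0.696 − 0.42164) = 0.290/0.27436 = 1.05701.
New p* = 0.696 − e/c = 0.696 − 0.50460/1.05701 = 0.21862.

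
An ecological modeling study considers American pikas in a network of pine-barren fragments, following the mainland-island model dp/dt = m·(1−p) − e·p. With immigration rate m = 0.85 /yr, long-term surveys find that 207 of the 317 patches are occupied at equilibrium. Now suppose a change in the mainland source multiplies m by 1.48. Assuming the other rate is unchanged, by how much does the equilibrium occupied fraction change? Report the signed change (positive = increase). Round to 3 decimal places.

0.083

Observed p* = 207/317 = 0.65300.
Balance m(1−p*) = e·p* gives e = m(1−p*)/p* = 0.85×0.34700/0.65300 = 0.45168.
New p* = m/(m+e) = 1.25800/(1.25800+0.45168) = 0.73581.
Δp* = 0.73581 − 0.65300 = +0.08281.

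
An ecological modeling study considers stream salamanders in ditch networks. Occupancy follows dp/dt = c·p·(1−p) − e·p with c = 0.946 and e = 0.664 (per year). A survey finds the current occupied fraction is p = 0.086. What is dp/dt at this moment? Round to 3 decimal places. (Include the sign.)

Colonization term: c·p·(1−p) = 0.946×0.086×0.9140 = 0.07436.
Extinction term: e·p = 0.05710.
dp/dt = 0.07436 − 0.05710 = 0.01726.

0.017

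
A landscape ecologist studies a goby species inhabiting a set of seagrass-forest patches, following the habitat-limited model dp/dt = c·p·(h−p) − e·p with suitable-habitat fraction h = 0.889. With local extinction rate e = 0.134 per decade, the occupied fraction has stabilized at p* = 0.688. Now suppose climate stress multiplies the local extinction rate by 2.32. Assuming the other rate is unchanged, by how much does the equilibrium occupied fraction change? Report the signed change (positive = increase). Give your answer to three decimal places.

-0.265

Balance c(h−p*) = e gives c = e/(0.889 − 0.68800) = 0.134/0.20100 = 0.66667.
New p* = 0.889 − e/c = 0.889 − 0.31088/0.66667 = 0.42268.
Δp* = 0.42268 − 0.68800 = -0.26532.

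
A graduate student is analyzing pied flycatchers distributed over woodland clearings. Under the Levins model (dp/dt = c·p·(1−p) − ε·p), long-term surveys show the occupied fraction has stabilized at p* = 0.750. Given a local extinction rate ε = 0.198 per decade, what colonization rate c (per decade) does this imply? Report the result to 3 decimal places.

At equilibrium c(1−p*) = ε, so c = ε/(1−p*).
c = 0.198/(1 − 0.750) = 0.198/0.2500 = 0.7920.

0.792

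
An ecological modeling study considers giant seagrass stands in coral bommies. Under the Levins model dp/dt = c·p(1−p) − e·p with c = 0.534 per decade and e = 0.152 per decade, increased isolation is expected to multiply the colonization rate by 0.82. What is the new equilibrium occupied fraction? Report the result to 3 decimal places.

Before: p* = 1 − 0.152/0.534 = 0.7154.
After the change, c = 0.43788, e = 0.152, so p* = 1 − 0.152/0.43788 = 0.6529.

0.653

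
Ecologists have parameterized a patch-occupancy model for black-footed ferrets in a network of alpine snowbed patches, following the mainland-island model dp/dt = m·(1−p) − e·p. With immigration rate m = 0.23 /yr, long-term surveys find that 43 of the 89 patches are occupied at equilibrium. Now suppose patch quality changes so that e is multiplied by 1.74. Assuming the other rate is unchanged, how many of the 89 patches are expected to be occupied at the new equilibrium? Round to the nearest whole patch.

Observed p* = 43/89 = 0.48315.
Balance m(1−p*) = e·p* gives e = m(1−p*)/p* = 0.23×0.51685/0.48315 = 0.24604.
New p* = m/(m+e) = 0.23000/(0.23000+0.42811) = 0.34949.
Expected occupied = 89 × 0.34949 = 31.10 ≈ 31.

31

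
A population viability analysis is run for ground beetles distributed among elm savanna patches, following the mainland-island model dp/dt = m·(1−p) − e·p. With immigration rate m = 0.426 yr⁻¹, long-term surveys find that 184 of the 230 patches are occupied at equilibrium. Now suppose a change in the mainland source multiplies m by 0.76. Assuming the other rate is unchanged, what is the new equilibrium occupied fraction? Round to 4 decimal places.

Observed p* = 184/230 = 0.80000.
Balance m(1−p*) = e·p* gives e = m(1−p*)/p* = 0.426×0.20000/0.80000 = 0.10650.
New p* = m/(m+e) = 0.32376/(0.32376+0.10650) = 0.75248.

0.7525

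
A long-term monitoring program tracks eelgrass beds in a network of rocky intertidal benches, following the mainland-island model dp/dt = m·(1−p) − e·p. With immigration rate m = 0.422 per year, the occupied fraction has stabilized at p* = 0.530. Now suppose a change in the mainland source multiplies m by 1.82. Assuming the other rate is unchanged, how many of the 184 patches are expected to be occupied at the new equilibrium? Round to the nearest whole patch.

124

Balance m(1−p*) = e·p* gives e = m(1−p*)/p* = 0.422×0.47000/0.53000 = 0.37423.
New p* = m/(m+e) = 0.76804/(0.76804+0.37423) = 0.67238.
Expected occupied = 184 × 0.67238 = 123.72 ≈ 124.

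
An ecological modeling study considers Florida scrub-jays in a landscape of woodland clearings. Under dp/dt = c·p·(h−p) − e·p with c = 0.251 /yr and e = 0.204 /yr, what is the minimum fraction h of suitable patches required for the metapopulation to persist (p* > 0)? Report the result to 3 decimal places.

p* = h − e/c is positive only when h > e/c.
h_min = e/c = 0.204/0.251 = 0.8127.

0.813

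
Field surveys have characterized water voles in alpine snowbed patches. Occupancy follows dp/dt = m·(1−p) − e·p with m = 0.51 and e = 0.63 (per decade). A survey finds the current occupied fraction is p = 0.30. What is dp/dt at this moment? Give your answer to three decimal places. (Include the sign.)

Colonization term: m·(1−p) = 0.51×0.7000 = 0.35700.
Extinction term: e·p = 0.18900.
dp/dt = 0.35700 − 0.18900 = 0.16800.

0.168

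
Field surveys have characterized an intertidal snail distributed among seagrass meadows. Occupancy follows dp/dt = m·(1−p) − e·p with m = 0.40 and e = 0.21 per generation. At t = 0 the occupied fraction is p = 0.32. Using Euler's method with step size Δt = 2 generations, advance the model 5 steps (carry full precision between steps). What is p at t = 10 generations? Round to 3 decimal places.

Update rule: p ← p + [m·(1−p) − e·p]·Δt with Δt = 2.
step 1: Δp = +0.40960, p = 0.72960
step 2: Δp = -0.09011, p = 0.63949
step 3: Δp = +0.01982, p = 0.65931
step 4: Δp = -0.00436, p = 0.65495
step 5: Δp = +0.00096, p = 0.65591

0.656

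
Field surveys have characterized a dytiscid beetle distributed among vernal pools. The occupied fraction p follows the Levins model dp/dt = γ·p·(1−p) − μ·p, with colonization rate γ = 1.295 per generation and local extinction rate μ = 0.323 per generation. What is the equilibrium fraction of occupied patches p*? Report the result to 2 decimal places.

0.75

Setting dp/dt = 0 and dividing through by p* gives γ·(1−p*) = μ.
So p* = 1 − μ/γ = 1 − 0.323/1.295 = 1 − 0.2494 = 0.7506.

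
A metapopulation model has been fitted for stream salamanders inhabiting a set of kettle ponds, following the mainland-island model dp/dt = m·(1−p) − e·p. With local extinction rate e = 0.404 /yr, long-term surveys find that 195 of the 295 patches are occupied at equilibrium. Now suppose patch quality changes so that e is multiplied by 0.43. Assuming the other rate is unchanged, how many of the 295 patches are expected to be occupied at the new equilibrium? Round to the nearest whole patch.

242

Observed p* = 195/295 = 0.66102.
Balance m(1−p*) = e·p* gives m = e·p*/(1−p*) = 0.404×0.66102/0.33898 = 0.78781.
New p* = m/(m+e) = 0.78781/(0.78781+0.17372) = 0.81933.
Expected occupied = 295 × 0.81933 = 241.70 ≈ 242.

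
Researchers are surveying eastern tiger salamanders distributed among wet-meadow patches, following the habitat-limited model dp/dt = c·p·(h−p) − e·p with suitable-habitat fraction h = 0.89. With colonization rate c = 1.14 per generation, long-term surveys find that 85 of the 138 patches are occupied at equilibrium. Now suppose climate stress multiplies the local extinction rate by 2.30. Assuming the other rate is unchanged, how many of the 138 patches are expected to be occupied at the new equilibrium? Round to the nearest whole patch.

Observed p* = 85/138 = 0.61594.
Balance c(h−p*) = e gives e = 1.14×(0.89 − 0.61594) = 0.31243.
New p* = 0.89 − e/c = 0.89 − 0.71859/1.14000 = 0.25966.
Expected occupied = 138 × 0.25966 = 35.83 ≈ 36.

36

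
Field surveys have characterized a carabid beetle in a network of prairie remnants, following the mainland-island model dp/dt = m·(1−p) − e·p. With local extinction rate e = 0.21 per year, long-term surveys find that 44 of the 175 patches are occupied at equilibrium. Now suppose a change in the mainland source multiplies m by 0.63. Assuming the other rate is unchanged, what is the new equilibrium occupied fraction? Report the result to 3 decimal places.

0.175

Observed p* = 44/175 = 0.25143.
Balance m(1−p*) = e·p* gives m = e·p*/(1−p*) = 0.21×0.25143/0.74857 = 0.07053.
New p* = m/(m+e) = 0.04443/(0.04443+0.21000) = 0.17463.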